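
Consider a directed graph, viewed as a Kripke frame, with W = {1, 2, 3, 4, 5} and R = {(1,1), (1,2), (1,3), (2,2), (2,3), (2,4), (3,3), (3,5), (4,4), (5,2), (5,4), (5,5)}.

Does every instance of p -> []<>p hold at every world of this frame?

The schema B characterises exactly the symmetric frames.
Symmetric: no — 1 R 2 but not 2 R 1.

No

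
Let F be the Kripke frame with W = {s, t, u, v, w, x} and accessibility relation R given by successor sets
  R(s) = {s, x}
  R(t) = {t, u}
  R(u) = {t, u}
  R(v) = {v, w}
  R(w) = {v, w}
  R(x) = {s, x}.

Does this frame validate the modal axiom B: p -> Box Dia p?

Yes

The schema B characterises exactly the symmetric frames.
Symmetric: yes — every pair in R has its reverse in R.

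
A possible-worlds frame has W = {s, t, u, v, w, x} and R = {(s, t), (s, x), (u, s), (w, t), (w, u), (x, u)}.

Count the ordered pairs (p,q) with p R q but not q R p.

Enumerating: (s,t), (s,x), (u,s), (w,t), (w,u), (x,u).

6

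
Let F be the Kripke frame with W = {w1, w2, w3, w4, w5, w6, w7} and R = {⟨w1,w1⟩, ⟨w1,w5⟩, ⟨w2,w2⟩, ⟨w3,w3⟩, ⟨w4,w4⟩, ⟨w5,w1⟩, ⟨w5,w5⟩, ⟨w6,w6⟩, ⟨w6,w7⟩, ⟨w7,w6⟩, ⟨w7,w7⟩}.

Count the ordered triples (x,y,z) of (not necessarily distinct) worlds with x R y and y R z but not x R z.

R is transitive; there are no such tuples.

0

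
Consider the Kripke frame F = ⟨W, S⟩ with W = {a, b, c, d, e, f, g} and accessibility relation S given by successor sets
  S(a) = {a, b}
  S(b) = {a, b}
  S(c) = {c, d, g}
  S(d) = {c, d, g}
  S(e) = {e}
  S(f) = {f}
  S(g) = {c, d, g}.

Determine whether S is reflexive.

Yes

Reflexive: yes — every world is S-related to itself.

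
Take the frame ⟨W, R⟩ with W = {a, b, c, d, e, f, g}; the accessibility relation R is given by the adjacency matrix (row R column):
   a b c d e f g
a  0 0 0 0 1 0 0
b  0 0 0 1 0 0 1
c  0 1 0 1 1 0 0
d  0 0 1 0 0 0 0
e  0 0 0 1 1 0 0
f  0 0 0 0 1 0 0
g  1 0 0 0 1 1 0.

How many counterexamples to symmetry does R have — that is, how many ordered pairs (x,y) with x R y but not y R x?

Enumerating: (a,e), (b,d), (b,g), (c,b), (c,e), (e,d), (f,e), (g,a), (g,e), (g,f).

10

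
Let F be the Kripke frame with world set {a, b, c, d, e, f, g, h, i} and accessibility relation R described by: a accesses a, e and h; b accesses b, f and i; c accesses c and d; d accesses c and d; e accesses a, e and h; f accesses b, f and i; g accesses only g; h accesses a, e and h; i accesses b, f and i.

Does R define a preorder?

Yes

Reflexive: yes — every world is R-related to itself.
Transitive: yes — every two-step R-path is closed by a direct edge.
So R is a preorder.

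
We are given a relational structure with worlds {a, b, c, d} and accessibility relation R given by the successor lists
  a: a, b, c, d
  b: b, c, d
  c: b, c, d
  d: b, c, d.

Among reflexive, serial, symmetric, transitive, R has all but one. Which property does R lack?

symmetric

Reflexive: yes — every world is R-related to itself.
Serial: yes — every world has a successor (e.g. a R a).
Symmetric: no — a R b but not b R a.
Transitive: yes — every two-step R-path is closed by a direct edge.
Only symmetric fails.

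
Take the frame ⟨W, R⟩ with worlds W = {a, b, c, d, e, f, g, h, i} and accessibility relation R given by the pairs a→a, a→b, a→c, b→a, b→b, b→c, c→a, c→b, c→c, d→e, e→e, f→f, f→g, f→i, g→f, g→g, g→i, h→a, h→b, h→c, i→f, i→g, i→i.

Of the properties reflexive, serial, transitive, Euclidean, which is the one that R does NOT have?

reflexive

Reflexive: no — d is not related to itself.
Serial: yes — every world has a successor (e.g. a R a).
Transitive: yes — every two-step R-path is closed by a direct edge.
Euclidean: yes — any two successors of a common world are R-related.
Only reflexive fails.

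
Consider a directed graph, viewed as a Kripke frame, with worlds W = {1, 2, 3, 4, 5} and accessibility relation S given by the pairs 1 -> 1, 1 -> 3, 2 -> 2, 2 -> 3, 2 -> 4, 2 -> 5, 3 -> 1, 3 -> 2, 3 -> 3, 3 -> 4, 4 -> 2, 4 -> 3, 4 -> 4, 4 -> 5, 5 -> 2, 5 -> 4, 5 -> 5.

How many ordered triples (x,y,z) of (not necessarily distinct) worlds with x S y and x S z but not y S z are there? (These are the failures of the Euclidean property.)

8

Enumerating: (2,3,5), (2,5,3), (3,1,2), (3,1,4), (3,2,1), (3,4,1), (4,3,5), (4,5,3).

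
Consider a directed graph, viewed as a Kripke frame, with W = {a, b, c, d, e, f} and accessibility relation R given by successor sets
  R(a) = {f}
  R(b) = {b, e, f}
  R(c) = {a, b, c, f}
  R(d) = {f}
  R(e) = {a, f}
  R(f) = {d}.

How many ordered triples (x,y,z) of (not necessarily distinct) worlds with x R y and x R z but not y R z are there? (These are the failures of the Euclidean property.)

Enumerating: (a,f,f), (b,e,b), (b,e,e), (b,f,b), (b,f,e), (b,f,f), (c,a,a), (c,a,b), (c,a,c), (c,b,a), (c,b,c), (c,f,a), … and 8 more.
Total: 20.

20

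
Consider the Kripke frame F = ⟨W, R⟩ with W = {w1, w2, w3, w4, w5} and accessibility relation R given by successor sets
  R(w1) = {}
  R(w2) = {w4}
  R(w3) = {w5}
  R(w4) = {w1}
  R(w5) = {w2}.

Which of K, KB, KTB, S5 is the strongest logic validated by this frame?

Symmetric (axiom B): no — w2 R w4 but not w4 R w2.
Reflexive (axiom T): no — w1 is not related to itself.
Euclidean (axiom 5): no — w2 R w4 and w2 R w4, but not w4 R w4.
So F validates K; KB would additionally require R to be symmetric. The strongest is K.

K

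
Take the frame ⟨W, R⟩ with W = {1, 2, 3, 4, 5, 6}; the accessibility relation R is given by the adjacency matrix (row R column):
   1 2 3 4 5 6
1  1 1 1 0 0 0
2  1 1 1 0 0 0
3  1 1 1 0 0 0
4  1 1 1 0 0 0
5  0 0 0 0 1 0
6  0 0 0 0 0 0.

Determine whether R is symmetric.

Symmetric: no — 4 R 1 but not 1 R 4.

No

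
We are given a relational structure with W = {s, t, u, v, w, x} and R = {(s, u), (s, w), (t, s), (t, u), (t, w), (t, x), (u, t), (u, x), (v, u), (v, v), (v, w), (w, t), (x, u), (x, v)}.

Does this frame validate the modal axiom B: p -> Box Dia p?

No

Axiom B corresponds to the accessibility relation being symmetric.
Symmetric: no — s R u but not u R s.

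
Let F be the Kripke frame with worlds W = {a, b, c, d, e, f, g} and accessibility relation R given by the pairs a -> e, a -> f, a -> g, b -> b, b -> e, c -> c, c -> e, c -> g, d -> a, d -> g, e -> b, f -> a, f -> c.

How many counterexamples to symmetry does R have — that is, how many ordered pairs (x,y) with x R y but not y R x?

7

Enumerating: (a,e), (a,g), (c,e), (c,g), (d,a), (d,g), (f,c).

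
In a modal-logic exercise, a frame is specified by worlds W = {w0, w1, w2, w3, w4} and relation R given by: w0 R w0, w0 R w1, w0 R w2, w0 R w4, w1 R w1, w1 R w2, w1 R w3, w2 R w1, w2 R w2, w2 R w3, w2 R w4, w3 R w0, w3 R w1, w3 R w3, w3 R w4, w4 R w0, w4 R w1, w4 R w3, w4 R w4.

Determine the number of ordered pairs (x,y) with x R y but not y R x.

6

Enumerating: (w0,w1), (w0,w2), (w2,w3), (w2,w4), (w3,w0), (w4,w1).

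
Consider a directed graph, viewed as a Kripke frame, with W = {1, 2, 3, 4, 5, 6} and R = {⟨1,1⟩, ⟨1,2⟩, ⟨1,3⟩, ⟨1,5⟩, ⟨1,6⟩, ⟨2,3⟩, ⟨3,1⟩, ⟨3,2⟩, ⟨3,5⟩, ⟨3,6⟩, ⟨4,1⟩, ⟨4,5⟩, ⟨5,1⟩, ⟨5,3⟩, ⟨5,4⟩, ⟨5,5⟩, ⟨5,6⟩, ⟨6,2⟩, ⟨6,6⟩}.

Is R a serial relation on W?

Serial: yes — every world has a successor (e.g. 1 R 1).

Yes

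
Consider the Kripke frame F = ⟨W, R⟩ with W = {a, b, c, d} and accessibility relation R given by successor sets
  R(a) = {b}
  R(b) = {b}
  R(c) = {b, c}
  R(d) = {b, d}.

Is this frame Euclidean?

Euclidean: no — c R b and c R c, but not b R c.

No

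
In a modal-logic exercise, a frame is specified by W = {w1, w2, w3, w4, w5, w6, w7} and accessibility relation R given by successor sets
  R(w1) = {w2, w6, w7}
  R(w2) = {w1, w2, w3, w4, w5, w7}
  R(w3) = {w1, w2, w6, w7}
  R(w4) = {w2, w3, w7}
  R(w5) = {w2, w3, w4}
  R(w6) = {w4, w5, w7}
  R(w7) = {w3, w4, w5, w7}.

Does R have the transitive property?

Transitive: no — w1 R w2 and w2 R w3, but not w1 R w3.

No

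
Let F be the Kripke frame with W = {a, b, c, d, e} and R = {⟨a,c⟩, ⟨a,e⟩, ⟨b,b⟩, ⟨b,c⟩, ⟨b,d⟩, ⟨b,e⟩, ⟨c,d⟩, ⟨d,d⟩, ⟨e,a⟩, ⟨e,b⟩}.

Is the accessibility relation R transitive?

No

Transitive: no — a R c and c R d, but not a R d.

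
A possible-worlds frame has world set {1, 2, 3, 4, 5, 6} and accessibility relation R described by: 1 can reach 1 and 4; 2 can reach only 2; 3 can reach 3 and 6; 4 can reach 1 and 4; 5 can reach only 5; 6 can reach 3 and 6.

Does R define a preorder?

Yes

Reflexive: yes — every world is R-related to itself.
Transitive: yes — every two-step R-path is closed by a direct edge.
So R is a preorder.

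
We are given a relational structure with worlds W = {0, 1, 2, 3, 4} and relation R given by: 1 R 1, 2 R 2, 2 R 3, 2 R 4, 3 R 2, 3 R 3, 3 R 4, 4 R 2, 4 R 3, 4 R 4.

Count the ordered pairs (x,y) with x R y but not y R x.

0

R is symmetric; there are no such tuples.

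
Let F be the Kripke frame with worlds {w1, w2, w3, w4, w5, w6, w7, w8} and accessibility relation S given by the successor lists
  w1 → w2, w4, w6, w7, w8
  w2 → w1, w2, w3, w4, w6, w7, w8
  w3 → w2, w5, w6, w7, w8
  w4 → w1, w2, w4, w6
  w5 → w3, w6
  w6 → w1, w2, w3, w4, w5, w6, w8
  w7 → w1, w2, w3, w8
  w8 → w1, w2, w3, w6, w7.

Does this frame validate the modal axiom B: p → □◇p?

The schema B characterises exactly the symmetric frames.
Symmetric: yes — every pair in S has its reverse in S.

Yes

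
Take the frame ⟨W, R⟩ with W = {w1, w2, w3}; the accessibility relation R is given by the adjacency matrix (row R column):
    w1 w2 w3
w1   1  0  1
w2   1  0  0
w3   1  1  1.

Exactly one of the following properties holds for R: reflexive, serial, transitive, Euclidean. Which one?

serial

Reflexive: no — w2 is not related to itself.
Serial: yes — every world has a successor (e.g. w1 R w1).
Transitive: no — w1 R w3 and w3 R w2, but not w1 R w2.
Euclidean: no — w3 R w1 and w3 R w2, but not w1 R w2.
Only serial holds.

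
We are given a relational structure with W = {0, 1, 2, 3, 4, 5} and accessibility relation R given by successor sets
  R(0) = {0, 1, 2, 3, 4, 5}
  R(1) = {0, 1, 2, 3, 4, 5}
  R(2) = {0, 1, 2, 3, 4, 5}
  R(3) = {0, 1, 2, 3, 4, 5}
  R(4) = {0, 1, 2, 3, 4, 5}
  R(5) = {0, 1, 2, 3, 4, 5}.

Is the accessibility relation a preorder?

Yes

Reflexive: yes — every world is R-related to itself.
Transitive: yes — every two-step R-path is closed by a direct edge.
So R is a preorder.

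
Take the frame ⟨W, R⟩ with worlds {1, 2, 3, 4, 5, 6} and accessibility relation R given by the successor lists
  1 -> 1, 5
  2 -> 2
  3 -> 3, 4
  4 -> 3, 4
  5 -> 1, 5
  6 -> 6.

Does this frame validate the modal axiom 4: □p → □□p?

By correspondence theory, 4 is valid on a frame iff R is transitive.
Transitive: yes — every two-step R-path is closed by a direct edge.

Yes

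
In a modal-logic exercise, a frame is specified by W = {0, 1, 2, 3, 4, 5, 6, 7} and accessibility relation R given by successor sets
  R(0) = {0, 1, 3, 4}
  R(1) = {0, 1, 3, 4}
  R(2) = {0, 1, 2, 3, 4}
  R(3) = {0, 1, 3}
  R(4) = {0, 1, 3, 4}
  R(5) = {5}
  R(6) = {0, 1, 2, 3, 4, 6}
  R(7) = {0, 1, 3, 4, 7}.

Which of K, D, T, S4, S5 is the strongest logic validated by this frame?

Serial (axiom D): yes — every world has a successor (e.g. 0 R 0).
Reflexive (axiom T): yes — every world is R-related to itself.
Transitive (axiom 4): no — 3 R 0 and 0 R 4, but not 3 R 4.
Euclidean (axiom 5): no — 0 R 3 and 0 R 4, but not 3 R 4.
So F validates K, D, T; S4 would additionally require R to be transitive. The strongest is T.

T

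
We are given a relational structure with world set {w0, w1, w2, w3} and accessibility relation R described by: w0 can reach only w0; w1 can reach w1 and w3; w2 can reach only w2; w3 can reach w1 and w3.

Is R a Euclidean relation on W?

Euclidean: yes — any two successors of a common world are R-related.

Yes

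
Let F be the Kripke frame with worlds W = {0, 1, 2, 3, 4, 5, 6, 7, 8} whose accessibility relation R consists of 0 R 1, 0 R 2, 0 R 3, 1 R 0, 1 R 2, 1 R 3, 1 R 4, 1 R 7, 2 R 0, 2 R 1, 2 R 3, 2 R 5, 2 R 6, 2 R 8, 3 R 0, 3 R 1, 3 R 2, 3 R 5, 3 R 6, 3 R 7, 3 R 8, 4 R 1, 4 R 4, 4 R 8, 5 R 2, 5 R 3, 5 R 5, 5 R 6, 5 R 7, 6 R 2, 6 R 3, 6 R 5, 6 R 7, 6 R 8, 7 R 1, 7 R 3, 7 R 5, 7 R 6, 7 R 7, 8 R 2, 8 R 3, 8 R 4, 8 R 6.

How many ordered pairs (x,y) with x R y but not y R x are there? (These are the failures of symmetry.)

0

R is symmetric; there are no such tuples.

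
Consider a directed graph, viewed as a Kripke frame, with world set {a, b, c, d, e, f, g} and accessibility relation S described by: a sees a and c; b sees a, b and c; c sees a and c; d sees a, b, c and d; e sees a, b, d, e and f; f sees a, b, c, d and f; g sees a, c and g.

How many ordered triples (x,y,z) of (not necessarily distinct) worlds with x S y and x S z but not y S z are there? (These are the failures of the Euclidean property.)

28

Enumerating: (b,a,b), (b,c,b), (d,a,b), (d,a,d), (d,b,d), (d,c,b), (d,c,d), (e,a,b), (e,a,d), (e,a,e), (e,a,f), (e,b,d), … and 16 more.
Total: 28.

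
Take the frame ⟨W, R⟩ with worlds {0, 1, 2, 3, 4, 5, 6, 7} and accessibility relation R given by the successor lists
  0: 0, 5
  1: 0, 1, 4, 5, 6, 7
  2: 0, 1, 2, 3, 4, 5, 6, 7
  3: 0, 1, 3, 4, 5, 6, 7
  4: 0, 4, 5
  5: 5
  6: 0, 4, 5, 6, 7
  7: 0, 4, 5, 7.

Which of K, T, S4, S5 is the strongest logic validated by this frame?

Reflexive (axiom T): yes — every world is R-related to itself.
Transitive (axiom 4): yes — every two-step R-path is closed by a direct edge.
Euclidean (axiom 5): no — 1 R 0 and 1 R 4, but not 0 R 4.
So F validates K, T, S4; S5 would additionally require R to be Euclidean. The strongest is S4.

S4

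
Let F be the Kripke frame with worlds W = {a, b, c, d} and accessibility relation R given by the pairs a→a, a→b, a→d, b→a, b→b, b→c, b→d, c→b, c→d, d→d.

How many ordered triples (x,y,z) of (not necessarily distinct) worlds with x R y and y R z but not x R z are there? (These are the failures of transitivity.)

3

Enumerating: (a,b,c), (c,b,a), (c,b,c).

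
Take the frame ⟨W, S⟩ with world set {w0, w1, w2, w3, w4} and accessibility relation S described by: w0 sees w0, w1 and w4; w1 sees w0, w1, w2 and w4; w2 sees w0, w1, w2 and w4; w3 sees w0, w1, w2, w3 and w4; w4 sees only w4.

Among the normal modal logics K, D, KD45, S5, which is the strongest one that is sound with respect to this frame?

Serial (axiom D): yes — every world has a successor (e.g. w0 S w0).
Euclidean (axiom 5): no — w0 S w4 and w0 S w1, but not w4 S w1.
Transitive (axiom 4): no — w0 S w1 and w1 S w2, but not w0 S w2.
Reflexive (axiom T): yes — every world is S-related to itself.
So F validates K, D; KD45 would additionally require S to be Euclidean and transitive. The strongest is D.

D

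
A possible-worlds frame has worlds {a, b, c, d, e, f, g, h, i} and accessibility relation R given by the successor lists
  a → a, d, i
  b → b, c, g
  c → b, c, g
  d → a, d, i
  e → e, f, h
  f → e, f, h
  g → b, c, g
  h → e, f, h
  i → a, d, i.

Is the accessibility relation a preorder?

Reflexive: yes — every world is R-related to itself.
Transitive: yes — every two-step R-path is closed by a direct edge.
So R is a preorder.

Yes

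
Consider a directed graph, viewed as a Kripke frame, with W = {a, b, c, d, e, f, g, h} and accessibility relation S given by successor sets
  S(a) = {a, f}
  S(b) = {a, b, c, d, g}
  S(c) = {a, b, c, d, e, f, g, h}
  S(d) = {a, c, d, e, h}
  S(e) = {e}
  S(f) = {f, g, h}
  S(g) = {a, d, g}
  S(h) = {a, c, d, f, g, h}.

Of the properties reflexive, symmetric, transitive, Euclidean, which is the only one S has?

Reflexive: yes — every world is S-related to itself.
Symmetric: no — a S f but not f S a.
Transitive: no — a S f and f S g, but not a S g.
Euclidean: no — b S a and b S c, but not a S c.
Only reflexive holds.

reflexive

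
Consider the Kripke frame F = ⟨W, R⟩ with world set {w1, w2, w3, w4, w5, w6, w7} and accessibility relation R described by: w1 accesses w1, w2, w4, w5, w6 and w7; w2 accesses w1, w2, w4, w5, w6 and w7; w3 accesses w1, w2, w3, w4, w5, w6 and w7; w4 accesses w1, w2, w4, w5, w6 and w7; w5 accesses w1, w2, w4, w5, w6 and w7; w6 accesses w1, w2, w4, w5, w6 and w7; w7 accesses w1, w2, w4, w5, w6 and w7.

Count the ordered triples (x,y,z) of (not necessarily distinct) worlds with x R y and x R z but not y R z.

Enumerating: (w3,w1,w3), (w3,w2,w3), (w3,w4,w3), (w3,w5,w3), (w3,w6,w3), (w3,w7,w3).

6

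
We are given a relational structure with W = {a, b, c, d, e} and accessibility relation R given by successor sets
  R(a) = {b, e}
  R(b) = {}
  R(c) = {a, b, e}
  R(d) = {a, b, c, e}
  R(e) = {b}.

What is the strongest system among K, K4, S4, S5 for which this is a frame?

Transitive (axiom 4): yes — every two-step R-path is closed by a direct edge.
Reflexive (axiom T): no — a is not related to itself.
Euclidean (axiom 5): no — a R b and a R e, but not b R e.
So F validates K, K4; S4 would additionally require R to be reflexive. The strongest is K4.

K4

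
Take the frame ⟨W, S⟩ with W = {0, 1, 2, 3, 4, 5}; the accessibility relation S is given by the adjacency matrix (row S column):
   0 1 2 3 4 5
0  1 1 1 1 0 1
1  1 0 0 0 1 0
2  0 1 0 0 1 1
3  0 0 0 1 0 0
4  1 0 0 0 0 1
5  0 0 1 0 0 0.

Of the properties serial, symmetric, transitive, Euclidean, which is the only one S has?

Serial: yes — every world has a successor (e.g. 0 S 0).
Symmetric: no — 0 S 2 but not 2 S 0.
Transitive: no — 0 S 1 and 1 S 4, but not 0 S 4.
Euclidean: no — 0 S 1 and 0 S 2, but not 1 S 2.
Only serial holds.

serial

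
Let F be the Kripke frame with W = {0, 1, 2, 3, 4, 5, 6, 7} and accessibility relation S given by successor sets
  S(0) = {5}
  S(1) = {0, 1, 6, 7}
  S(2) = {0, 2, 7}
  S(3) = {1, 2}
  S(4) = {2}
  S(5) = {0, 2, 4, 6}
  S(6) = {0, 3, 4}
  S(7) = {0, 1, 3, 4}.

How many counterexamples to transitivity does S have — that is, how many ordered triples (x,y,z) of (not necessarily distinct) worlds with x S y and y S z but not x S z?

Enumerating: (0,5,0), (0,5,2), (0,5,4), (0,5,6), (1,0,5), (1,6,3), (1,6,4), (1,7,3), (1,7,4), (2,0,5), (2,7,1), (2,7,3), … and 20 more.
Total: 32.

32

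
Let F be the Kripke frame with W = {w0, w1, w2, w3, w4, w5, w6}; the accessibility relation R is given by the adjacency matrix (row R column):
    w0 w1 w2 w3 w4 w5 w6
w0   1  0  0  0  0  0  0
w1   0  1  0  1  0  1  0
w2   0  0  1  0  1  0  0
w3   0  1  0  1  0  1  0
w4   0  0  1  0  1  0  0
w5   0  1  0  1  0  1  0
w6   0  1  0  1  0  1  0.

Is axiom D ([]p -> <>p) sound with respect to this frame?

The schema D characterises exactly the serial frames.
Serial: yes — every world has a successor (e.g. w0 R w0).

Yes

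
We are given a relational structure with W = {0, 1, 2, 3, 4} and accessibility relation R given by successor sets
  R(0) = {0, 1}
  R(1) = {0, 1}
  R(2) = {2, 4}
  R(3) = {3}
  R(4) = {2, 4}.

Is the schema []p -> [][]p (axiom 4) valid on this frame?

Yes

By correspondence theory, 4 is valid on a frame iff R is transitive.
Transitive: yes — every two-step R-path is closed by a direct edge.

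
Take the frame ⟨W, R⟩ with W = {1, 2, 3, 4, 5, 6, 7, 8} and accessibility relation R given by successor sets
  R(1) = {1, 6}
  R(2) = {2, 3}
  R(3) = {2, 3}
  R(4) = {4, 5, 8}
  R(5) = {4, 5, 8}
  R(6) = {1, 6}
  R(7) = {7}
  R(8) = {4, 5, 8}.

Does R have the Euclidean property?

Yes

Euclidean: yes — any two successors of a common world are R-related.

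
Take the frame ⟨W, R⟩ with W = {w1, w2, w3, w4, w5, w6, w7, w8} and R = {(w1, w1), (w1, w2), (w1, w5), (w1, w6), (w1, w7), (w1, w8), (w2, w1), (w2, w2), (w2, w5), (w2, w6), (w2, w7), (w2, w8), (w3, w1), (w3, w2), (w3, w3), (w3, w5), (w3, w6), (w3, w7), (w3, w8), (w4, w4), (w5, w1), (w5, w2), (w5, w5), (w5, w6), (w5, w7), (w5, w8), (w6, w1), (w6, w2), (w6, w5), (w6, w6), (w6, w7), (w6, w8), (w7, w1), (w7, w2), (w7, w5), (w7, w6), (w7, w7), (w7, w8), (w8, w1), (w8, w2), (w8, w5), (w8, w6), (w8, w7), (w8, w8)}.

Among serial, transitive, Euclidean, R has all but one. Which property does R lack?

Serial: yes — every world has a successor (e.g. w1 R w1).
Transitive: yes — every two-step R-path is closed by a direct edge.
Euclidean: no — w3 R w1 and w3 R w3, but not w1 R w3.
Only Euclidean fails.

Euclidean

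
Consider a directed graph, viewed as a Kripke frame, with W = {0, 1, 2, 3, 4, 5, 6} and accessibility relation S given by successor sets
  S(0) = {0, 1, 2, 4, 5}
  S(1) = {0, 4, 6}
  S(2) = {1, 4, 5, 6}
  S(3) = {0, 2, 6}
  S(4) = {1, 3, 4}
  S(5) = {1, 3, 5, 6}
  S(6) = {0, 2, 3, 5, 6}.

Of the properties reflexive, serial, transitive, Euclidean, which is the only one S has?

serial

Reflexive: no — 1 is not related to itself.
Serial: yes — every world has a successor (e.g. 0 S 0).
Transitive: no — 0 S 1 and 1 S 6, but not 0 S 6.
Euclidean: no — 0 S 1 and 0 S 2, but not 1 S 2.
Only serial holds.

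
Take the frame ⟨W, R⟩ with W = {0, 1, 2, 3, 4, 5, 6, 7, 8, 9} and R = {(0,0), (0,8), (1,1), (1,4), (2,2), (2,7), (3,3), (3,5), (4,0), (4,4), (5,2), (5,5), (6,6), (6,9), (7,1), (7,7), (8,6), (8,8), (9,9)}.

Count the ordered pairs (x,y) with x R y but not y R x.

9

Enumerating: (0,8), (1,4), (2,7), (3,5), (4,0), (5,2), (6,9), (7,1), (8,6).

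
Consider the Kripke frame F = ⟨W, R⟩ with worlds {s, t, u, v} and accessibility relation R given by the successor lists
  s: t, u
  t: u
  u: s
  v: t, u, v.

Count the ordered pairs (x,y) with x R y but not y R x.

4

Enumerating: (s,t), (t,u), (v,t), (v,u).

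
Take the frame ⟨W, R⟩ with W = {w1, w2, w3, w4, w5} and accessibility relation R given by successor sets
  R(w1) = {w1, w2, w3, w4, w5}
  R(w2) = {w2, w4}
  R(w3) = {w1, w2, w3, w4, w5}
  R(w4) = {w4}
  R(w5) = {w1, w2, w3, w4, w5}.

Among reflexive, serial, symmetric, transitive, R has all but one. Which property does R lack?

Reflexive: yes — every world is R-related to itself.
Serial: yes — every world has a successor (e.g. w1 R w1).
Symmetric: no — w1 R w2 but not w2 R w1.
Transitive: yes — every two-step R-path is closed by a direct edge.
Only symmetric fails.

symmetric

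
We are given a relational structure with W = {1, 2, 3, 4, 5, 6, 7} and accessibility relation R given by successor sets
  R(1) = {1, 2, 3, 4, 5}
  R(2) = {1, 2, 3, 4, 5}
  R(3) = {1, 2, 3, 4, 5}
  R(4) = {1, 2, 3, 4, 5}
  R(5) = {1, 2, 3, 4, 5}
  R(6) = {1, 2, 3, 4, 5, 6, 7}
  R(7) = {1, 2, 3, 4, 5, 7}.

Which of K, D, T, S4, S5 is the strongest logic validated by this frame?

Serial (axiom D): yes — every world has a successor (e.g. 1 R 1).
Reflexive (axiom T): yes — every world is R-related to itself.
Transitive (axiom 4): yes — every two-step R-path is closed by a direct edge.
Euclidean (axiom 5): no — 6 R 1 and 6 R 7, but not 1 R 7.
So F validates K, D, T, S4; S5 would additionally require R to be Euclidean. The strongest is S4.

S4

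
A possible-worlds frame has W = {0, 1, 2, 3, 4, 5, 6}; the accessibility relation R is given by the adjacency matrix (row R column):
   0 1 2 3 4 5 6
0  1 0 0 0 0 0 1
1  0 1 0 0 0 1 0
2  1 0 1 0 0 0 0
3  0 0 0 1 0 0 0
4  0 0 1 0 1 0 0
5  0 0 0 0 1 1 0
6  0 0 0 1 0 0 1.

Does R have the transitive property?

Transitive: no — 0 R 6 and 6 R 3, but not 0 R 3.

No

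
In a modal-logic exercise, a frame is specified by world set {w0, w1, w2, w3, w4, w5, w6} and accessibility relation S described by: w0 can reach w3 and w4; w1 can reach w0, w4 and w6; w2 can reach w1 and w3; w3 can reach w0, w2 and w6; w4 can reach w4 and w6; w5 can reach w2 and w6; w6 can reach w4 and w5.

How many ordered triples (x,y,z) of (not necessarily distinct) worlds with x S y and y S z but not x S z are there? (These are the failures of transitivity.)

Enumerating: (w0,w3,w0), (w0,w3,w2), (w0,w3,w6), (w0,w4,w6), (w1,w0,w3), (w1,w6,w5), (w2,w1,w0), (w2,w1,w4), (w2,w1,w6), (w2,w3,w0), (w2,w3,w2), (w2,w3,w6), … and 14 more.
Total: 26.

26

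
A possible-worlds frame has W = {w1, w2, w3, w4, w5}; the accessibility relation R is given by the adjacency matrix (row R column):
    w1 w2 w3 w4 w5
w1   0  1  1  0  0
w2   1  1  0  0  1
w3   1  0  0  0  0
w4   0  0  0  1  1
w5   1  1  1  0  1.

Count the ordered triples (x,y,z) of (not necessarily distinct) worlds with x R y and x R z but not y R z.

Enumerating: (w1,w2,w3), (w1,w3,w2), (w1,w3,w3), (w2,w1,w1), (w2,w1,w5), (w3,w1,w1), (w4,w5,w4), (w5,w1,w1), (w5,w1,w5), (w5,w2,w3), (w5,w3,w2), (w5,w3,w3), (w5,w3,w5).

13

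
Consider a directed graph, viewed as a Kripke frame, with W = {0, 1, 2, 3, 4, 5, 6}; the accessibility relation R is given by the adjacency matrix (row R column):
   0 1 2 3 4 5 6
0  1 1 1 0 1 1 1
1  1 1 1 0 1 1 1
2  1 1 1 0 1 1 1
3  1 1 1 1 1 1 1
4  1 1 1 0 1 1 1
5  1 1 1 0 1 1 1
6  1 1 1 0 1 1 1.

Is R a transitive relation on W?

Transitive: yes — every two-step R-path is closed by a direct edge.

Yes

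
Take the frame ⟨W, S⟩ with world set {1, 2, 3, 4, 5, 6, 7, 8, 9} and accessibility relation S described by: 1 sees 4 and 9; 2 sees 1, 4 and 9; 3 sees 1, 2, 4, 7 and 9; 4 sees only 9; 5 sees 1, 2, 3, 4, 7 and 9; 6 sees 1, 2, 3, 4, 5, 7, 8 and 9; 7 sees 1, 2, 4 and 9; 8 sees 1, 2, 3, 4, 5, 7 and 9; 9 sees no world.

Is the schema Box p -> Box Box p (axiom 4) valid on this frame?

Axiom 4 corresponds to the accessibility relation being transitive.
Transitive: yes — every two-step S-path is closed by a direct edge.

Yes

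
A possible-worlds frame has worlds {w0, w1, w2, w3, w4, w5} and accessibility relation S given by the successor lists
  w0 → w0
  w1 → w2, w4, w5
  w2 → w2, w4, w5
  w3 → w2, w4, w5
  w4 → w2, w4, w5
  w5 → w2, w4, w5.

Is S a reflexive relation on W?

No

Reflexive: no — w1 is not related to itself.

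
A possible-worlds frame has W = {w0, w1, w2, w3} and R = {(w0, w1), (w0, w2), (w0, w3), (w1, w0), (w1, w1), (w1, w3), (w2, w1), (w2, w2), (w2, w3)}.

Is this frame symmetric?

No

Symmetric: no — w0 R w2 but not w2 R w0.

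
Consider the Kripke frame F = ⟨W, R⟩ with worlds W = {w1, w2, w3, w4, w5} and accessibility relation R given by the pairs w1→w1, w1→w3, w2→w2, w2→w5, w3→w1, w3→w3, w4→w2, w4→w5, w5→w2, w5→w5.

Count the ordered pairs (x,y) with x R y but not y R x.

2

Enumerating: (w4,w2), (w4,w5).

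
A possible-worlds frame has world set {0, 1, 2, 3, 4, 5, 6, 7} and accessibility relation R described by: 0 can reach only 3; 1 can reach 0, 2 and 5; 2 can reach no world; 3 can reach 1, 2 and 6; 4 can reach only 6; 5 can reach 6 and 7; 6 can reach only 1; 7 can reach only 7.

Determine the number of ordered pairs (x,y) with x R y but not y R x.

11

Enumerating: (0,3), (1,0), (1,2), (1,5), (3,1), (3,2), (3,6), (4,6), (5,6), (5,7), (6,1).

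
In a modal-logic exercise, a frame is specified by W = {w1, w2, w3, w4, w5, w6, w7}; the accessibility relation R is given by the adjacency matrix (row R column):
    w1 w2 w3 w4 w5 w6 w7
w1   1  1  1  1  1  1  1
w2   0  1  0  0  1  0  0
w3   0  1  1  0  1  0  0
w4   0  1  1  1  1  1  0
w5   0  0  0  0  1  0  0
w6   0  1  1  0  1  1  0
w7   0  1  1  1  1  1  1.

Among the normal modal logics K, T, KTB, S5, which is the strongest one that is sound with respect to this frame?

Reflexive (axiom T): yes — every world is R-related to itself.
Symmetric (axiom B): no — w1 R w2 but not w2 R w1.
Euclidean (axiom 5): no — w1 R w2 and w1 R w3, but not w2 R w3.
So F validates K, T; KTB would additionally require R to be symmetric. The strongest is T.

T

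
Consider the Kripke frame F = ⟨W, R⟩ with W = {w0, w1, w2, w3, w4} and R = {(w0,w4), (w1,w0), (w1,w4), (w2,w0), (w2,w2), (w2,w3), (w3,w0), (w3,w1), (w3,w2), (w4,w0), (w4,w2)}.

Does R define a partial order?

Reflexive: no — w0 is not related to itself.
Transitive: no — w0 R w4 and w4 R w2, but not w0 R w2.
Antisymmetric: no — w0 R w4 and w4 R w0 with w0 ≠ w4.
So R is not a partial order.

No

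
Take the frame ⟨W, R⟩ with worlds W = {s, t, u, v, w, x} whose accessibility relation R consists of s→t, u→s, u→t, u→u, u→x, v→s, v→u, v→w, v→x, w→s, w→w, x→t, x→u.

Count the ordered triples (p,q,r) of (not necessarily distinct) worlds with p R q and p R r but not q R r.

Enumerating: (s,t,t), (u,s,s), (u,s,u), (u,s,x), (u,t,s), (u,t,t), (u,t,u), (u,t,x), (u,x,s), (u,x,x), (v,s,s), (v,s,u), … and 12 more.
Total: 24.

24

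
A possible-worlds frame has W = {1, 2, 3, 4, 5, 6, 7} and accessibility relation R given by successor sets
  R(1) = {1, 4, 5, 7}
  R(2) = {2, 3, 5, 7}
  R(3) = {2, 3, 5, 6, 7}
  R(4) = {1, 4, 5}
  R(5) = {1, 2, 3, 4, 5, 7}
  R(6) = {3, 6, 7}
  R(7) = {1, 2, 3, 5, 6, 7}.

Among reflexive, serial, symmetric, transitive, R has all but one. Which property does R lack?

transitive

Reflexive: yes — every world is R-related to itself.
Serial: yes — every world has a successor (e.g. 1 R 1).
Symmetric: yes — every pair in R has its reverse in R.
Transitive: no — 1 R 5 and 5 R 2, but not 1 R 2.
Only transitive fails.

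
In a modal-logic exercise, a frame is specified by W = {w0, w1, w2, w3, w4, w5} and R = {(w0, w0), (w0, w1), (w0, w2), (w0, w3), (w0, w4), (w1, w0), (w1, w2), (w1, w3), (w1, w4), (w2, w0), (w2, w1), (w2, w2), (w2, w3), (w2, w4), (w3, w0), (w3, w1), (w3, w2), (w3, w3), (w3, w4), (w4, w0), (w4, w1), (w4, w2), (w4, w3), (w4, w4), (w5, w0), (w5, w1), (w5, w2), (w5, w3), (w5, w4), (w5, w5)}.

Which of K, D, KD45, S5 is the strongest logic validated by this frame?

D

Serial (axiom D): yes — every world has a successor (e.g. w0 R w0).
Euclidean (axiom 5): no — w0 R w1 and w0 R w1, but not w1 R w1.
Transitive (axiom 4): no — w1 R w0 and w0 R w1, but not w1 R w1.
Reflexive (axiom T): no — w1 is not related to itself.
So F validates K, D; KD45 would additionally require R to be Euclidean and transitive. The strongest is D.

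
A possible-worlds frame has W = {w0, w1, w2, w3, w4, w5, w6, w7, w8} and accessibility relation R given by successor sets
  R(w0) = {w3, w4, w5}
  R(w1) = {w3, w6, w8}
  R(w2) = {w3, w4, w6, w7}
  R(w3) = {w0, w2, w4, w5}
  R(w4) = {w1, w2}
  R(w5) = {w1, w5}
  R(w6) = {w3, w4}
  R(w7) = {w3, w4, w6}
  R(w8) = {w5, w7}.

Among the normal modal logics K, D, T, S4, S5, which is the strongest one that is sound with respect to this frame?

D

Serial (axiom D): yes — every world has a successor (e.g. w0 R w3).
Reflexive (axiom T): no — w0 is not related to itself.
Transitive (axiom 4): no — w0 R w3 and w3 R w2, but not w0 R w2.
Euclidean (axiom 5): no — w0 R w4 and w0 R w3, but not w4 R w3.
So F validates K, D; T would additionally require R to be reflexive. The strongest is D.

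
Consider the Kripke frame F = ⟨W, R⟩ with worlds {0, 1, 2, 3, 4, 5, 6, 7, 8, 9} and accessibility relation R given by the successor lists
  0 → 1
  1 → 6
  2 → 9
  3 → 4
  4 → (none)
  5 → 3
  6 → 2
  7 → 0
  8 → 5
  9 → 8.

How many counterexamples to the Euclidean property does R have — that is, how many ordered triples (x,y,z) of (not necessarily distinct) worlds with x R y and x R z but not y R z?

Enumerating: (0,1,1), (1,6,6), (2,9,9), (3,4,4), (5,3,3), (6,2,2), (7,0,0), (8,5,5), (9,8,8).

9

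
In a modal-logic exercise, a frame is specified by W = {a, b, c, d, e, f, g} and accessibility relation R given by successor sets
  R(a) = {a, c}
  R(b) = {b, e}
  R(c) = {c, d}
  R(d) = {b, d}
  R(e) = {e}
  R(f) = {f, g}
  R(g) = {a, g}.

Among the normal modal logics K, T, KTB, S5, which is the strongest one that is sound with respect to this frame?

Reflexive (axiom T): yes — every world is R-related to itself.
Symmetric (axiom B): no — a R c but not c R a.
Euclidean (axiom 5): no — a R c and a R a, but not c R a.
So F validates K, T; KTB would additionally require R to be symmetric. The strongest is T.

T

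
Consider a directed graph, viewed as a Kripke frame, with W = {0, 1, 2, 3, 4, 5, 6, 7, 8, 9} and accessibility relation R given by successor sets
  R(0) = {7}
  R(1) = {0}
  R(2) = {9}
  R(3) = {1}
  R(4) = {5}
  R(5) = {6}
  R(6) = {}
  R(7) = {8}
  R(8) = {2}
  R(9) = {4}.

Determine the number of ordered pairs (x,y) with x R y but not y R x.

9

Enumerating: (0,7), (1,0), (2,9), (3,1), (4,5), (5,6), (7,8), (8,2), (9,4).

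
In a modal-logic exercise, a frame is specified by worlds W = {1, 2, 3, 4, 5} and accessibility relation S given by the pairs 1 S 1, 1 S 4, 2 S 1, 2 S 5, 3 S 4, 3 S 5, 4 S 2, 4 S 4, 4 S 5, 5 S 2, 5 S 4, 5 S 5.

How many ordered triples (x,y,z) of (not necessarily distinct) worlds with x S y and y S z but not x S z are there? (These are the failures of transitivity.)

9

Enumerating: (1,4,2), (1,4,5), (2,1,4), (2,5,2), (2,5,4), (3,4,2), (3,5,2), (4,2,1), (5,2,1).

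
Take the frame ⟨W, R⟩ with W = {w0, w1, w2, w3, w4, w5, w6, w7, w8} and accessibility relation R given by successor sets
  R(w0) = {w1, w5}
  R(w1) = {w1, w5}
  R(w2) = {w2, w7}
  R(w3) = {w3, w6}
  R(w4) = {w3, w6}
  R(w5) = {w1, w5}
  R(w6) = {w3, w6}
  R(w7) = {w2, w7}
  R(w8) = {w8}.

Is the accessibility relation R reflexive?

No

Reflexive: no — w0 is not related to itself.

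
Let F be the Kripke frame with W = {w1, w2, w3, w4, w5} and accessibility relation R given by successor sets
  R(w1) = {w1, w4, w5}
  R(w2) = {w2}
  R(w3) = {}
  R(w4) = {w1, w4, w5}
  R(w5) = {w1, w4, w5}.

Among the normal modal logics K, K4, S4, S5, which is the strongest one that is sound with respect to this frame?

Transitive (axiom 4): yes — every two-step R-path is closed by a direct edge.
Reflexive (axiom T): no — w3 is not related to itself.
Euclidean (axiom 5): yes — any two successors of a common world are R-related.
So F validates K, K4; S4 would additionally require R to be reflexive. The strongest is K4.

K4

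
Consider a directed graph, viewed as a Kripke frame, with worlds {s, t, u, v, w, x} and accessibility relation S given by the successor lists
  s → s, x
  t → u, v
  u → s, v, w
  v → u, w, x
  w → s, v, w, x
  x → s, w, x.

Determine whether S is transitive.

Transitive: no — s S x and x S w, but not s S w.

No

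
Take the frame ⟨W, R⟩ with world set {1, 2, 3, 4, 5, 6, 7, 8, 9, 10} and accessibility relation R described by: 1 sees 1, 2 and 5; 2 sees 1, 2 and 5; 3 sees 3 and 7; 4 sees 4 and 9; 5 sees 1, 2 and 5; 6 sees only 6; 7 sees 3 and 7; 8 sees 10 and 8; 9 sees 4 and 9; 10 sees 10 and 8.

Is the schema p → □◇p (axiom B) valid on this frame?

By correspondence theory, B is valid on a frame iff R is symmetric.
Symmetric: yes — every pair in R has its reverse in R.

Yes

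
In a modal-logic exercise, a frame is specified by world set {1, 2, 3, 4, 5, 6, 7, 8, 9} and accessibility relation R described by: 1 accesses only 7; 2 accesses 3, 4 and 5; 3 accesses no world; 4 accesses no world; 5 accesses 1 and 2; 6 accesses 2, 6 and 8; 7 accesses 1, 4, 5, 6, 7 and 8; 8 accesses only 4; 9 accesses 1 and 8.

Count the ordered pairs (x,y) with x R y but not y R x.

12

Enumerating: (2,3), (2,4), (5,1), (6,2), (6,8), (7,4), (7,5), (7,6), (7,8), (8,4), (9,1), (9,8).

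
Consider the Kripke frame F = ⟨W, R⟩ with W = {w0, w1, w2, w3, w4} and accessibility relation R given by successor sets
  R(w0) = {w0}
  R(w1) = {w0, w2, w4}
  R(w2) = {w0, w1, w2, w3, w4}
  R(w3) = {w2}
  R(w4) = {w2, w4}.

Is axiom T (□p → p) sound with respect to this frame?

The schema T characterises exactly the reflexive frames.
Reflexive: no — w1 is not related to itself.

No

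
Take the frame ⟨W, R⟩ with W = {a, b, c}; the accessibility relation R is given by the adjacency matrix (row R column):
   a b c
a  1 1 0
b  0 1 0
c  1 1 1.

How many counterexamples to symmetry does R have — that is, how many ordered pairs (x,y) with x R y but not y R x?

Enumerating: (a,b), (c,a), (c,b).

3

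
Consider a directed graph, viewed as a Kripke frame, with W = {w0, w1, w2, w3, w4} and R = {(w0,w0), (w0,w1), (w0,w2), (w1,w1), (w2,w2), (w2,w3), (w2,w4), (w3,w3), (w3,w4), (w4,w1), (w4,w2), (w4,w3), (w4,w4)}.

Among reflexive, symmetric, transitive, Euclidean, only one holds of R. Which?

Reflexive: yes — every world is R-related to itself.
Symmetric: no — w0 R w1 but not w1 R w0.
Transitive: no — w0 R w2 and w2 R w3, but not w0 R w3.
Euclidean: no — w0 R w1 and w0 R w2, but not w1 R w2.
Only reflexive holds.

reflexive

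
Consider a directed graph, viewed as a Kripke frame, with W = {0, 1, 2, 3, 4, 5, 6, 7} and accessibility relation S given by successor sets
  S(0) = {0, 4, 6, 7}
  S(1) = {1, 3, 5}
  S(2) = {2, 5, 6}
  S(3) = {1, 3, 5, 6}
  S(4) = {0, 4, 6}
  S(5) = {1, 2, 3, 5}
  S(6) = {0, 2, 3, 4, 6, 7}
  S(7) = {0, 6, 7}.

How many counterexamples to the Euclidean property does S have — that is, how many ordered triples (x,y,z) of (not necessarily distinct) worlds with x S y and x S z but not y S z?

Enumerating: (0,4,7), (0,7,4), (2,5,6), (2,6,5), (3,1,6), (3,5,6), (3,6,1), (3,6,5), (5,1,2), (5,2,1), (5,2,3), (5,3,2), … and 16 more.
Total: 28.

28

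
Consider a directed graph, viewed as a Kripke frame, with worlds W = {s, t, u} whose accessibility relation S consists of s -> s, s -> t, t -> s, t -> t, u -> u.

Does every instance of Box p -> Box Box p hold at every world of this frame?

The schema 4 characterises exactly the transitive frames.
Transitive: yes — every two-step S-path is closed by a direct edge.

Yes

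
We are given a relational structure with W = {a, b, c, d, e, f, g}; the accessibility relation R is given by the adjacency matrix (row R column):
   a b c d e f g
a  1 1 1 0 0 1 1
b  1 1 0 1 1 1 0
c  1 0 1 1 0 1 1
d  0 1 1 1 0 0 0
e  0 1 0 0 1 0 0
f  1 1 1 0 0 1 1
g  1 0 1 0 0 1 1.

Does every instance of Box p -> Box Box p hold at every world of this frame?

Axiom 4 corresponds to the accessibility relation being transitive.
Transitive: no — a R b and b R d, but not a R d.

No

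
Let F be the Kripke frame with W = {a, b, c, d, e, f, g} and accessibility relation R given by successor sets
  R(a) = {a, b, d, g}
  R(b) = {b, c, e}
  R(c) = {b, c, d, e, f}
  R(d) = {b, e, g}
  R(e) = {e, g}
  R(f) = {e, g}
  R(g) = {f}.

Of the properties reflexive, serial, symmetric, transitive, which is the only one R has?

serial

Reflexive: no — d is not related to itself.
Serial: yes — every world has a successor (e.g. a R a).
Symmetric: no — a R b but not b R a.
Transitive: no — a R b and b R c, but not a R c.
Only serial holds.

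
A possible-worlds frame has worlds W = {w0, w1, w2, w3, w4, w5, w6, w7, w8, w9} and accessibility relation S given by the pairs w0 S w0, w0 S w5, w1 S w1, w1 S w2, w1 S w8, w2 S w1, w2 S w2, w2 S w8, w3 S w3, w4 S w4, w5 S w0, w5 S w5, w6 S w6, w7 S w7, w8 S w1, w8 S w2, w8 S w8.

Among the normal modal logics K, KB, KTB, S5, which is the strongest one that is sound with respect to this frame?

KB

Symmetric (axiom B): yes — every pair in S has its reverse in S.
Reflexive (axiom T): no — w9 is not related to itself.
Euclidean (axiom 5): yes — any two successors of a common world are S-related.
So F validates K, KB; KTB would additionally require S to be reflexive. The strongest is KB.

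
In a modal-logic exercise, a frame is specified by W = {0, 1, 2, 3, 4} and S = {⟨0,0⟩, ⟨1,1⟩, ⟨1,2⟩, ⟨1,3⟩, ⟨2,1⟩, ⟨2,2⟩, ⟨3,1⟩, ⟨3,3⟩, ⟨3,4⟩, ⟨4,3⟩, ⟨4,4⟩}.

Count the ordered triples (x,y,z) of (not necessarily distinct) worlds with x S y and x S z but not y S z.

4

Enumerating: (1,2,3), (1,3,2), (3,1,4), (3,4,1).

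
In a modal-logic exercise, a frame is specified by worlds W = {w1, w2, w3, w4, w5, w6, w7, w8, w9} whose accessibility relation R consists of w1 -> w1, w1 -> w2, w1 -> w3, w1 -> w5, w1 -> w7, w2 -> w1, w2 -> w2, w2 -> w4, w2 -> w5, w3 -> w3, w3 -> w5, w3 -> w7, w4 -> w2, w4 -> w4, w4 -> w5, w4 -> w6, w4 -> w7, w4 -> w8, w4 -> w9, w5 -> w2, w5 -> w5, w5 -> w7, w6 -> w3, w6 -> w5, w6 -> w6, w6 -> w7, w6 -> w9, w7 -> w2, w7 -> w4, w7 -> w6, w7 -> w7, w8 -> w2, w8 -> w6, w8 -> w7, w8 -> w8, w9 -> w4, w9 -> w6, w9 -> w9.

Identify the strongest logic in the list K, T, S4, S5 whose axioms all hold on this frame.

Reflexive (axiom T): yes — every world is R-related to itself.
Transitive (axiom 4): no — w1 R w2 and w2 R w4, but not w1 R w4.
Euclidean (axiom 5): no — w1 R w2 and w1 R w3, but not w2 R w3.
So F validates K, T; S4 would additionally require R to be transitive. The strongest is T.

T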